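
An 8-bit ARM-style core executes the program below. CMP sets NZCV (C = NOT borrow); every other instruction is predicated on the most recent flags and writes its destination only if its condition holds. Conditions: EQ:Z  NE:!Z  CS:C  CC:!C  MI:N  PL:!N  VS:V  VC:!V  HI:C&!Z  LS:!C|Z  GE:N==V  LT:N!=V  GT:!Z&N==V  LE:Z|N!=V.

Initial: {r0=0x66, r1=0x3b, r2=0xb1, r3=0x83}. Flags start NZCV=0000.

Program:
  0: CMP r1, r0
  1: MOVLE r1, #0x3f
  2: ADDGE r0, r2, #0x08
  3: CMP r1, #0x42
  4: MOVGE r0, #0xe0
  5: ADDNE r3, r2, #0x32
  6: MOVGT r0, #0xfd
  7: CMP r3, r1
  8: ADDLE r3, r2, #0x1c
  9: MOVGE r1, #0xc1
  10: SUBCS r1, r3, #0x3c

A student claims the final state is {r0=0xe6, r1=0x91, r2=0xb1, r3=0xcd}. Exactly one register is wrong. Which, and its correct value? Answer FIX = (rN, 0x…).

[0] flags=1000 → (cmp)
[1] flags=1000 LE?T → r1=0x3f
[2] flags=1000 GE?F → skip
[3] flags=1000 → (cmp)
[4] flags=1000 GE?F → skip
[5] flags=1000 NE?T → r3=0xe3
[6] flags=1000 GT?F → skip
[7] flags=1010 → (cmp)
[8] flags=1010 LE?T → r3=0xcd
[9] flags=1010 GE?F → skip
[10] flags=1010 CS?T → r1=0x91

FIX = (r0, 0x66)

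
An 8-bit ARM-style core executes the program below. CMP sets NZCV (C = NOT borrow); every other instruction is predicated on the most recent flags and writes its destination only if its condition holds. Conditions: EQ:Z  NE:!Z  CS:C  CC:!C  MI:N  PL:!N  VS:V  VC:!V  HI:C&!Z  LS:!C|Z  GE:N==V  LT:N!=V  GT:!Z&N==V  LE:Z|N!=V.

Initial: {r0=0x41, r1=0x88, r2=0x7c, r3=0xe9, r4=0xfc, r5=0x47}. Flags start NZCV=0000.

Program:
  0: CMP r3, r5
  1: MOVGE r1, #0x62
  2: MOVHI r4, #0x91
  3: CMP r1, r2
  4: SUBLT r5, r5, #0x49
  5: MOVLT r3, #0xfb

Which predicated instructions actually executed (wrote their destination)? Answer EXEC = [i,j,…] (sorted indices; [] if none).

[0] flags=1010 → (cmp)
[1] flags=1010 GE?F → skip
[2] flags=1010 HI?T → r4=0x91
[3] flags=0011 → (cmp)
[4] flags=0011 LT?T → r5=0xfe
[5] flags=0011 LT?T → r3=0xfb

EXEC = [2,4,5]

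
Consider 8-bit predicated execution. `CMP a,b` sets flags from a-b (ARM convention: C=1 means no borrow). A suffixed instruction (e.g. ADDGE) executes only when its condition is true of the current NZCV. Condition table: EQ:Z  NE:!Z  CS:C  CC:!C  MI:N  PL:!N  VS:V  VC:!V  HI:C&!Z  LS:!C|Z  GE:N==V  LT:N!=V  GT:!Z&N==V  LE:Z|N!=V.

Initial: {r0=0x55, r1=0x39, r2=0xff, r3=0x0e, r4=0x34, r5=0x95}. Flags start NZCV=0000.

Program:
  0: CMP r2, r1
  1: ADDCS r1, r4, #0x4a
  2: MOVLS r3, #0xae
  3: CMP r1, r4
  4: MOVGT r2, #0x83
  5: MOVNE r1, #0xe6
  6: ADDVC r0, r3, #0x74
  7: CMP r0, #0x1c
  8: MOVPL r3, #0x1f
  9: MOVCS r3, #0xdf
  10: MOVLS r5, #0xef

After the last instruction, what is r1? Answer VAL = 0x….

[0] flags=1010 → (cmp)
[1] flags=1010 CS?T → r1=0x7e
[2] flags=1010 LS?F → skip
[3] flags=0010 → (cmp)
[4] flags=0010 GT?T → r2=0x83
[5] flags=0010 NE?T → r1=0xe6
[6] flags=0010 VC?T → r0=0x82
[7] flags=0011 → (cmp)
[8] flags=0011 PL?T → r3=0x1f
[9] flags=0011 CS?T → r3=0xdf
[10] flags=0011 LS?F → skip

VAL = 0xe6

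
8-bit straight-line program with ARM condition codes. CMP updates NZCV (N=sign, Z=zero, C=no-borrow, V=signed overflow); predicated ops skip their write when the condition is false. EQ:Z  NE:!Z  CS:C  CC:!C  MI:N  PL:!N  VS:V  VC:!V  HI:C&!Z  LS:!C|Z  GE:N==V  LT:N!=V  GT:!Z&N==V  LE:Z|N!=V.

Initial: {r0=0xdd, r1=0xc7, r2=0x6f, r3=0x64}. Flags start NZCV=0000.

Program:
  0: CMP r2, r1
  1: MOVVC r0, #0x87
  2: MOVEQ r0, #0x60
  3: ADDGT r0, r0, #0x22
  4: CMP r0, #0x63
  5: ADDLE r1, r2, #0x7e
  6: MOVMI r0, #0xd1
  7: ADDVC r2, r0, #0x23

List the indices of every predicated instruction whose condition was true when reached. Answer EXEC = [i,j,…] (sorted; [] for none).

EXEC = [3,5,6,7]

[0] flags=1001 → (cmp)
[1] flags=1001 VC?F → skip
[2] flags=1001 EQ?F → skip
[3] flags=1001 GT?T → r0=0xff
[4] flags=1010 → (cmp)
[5] flags=1010 LE?T → r1=0xed
[6] flags=1010 MI?T → r0=0xd1
[7] flags=1010 VC?T → r2=0xf4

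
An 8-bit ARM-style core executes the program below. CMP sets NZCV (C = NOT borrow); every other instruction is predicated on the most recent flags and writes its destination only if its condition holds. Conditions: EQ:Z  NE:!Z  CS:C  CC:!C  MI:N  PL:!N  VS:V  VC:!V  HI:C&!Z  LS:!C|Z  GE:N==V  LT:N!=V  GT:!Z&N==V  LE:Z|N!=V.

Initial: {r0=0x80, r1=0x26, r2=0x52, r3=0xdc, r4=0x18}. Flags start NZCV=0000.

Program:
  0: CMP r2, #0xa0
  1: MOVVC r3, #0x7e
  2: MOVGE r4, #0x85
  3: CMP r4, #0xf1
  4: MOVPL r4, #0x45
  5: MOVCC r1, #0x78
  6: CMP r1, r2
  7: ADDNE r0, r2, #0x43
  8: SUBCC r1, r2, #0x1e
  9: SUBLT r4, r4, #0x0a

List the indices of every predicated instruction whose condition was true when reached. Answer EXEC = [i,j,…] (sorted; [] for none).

EXEC = [2,5,7]

[0] flags=1001 → (cmp)
[1] flags=1001 VC?F → skip
[2] flags=1001 GE?T → r4=0x85
[3] flags=1000 → (cmp)
[4] flags=1000 PL?F → skip
[5] flags=1000 CC?T → r1=0x78
[6] flags=0010 → (cmp)
[7] flags=0010 NE?T → r0=0x95
[8] flags=0010 CC?F → skip
[9] flags=0010 LT?F → skip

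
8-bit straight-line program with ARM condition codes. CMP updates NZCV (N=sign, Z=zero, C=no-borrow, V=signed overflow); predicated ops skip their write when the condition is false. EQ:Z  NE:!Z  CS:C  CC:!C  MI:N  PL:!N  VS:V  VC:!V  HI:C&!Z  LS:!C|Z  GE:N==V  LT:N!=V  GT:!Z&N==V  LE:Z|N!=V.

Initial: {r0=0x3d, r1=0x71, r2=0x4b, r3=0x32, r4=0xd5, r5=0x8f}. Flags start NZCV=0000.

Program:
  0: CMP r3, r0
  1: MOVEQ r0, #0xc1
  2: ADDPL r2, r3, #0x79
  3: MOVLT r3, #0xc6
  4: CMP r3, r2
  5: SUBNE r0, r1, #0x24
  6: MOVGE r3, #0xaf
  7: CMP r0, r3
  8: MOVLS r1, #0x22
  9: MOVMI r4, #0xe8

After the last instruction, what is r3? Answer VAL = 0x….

VAL = 0xc6

0: ✓ CMP  NZCV=1000
1: · MOVEQ
2: · ADDPL
3: ✓ MOVLT  r3←0xc6
4: ✓ CMP  NZCV=0011
5: ✓ SUBNE  r0←0x4d
6: · MOVGE
7: ✓ CMP  NZCV=1001
8: ✓ MOVLS  r1←0x22
9: ✓ MOVMI  r4←0xe8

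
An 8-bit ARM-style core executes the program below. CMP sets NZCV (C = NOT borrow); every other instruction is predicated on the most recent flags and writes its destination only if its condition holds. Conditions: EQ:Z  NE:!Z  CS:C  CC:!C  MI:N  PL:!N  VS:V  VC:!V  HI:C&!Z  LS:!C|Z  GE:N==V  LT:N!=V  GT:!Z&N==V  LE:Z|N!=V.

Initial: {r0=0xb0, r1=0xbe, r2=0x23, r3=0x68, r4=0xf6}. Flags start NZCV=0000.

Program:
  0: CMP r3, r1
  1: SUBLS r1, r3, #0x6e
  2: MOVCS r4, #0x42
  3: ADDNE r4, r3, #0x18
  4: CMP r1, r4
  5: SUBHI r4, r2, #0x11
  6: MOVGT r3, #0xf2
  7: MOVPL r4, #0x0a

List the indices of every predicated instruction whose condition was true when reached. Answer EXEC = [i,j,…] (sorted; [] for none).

EXEC = [1,3,5,6,7]

[0] flags=1001 → (cmp)
[1] flags=1001 LS?T → r1=0xfa
[2] flags=1001 CS?F → skip
[3] flags=1001 NE?T → r4=0x80
[4] flags=0010 → (cmp)
[5] flags=0010 HI?T → r4=0x12
[6] flags=0010 GT?T → r3=0xf2
[7] flags=0010 PL?T → r4=0x0a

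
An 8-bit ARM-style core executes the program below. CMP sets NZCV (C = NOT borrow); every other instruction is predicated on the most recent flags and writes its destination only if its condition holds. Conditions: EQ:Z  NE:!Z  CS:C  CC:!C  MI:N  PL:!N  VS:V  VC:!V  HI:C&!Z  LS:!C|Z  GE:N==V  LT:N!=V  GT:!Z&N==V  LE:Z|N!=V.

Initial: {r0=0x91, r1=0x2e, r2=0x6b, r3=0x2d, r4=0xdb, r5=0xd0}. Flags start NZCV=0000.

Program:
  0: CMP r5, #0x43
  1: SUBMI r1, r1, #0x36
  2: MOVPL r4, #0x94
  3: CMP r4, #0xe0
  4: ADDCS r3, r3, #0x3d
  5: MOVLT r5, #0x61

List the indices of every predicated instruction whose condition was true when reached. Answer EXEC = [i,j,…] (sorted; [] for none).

0: ✓ CMP  NZCV=1010
1: ✓ SUBMI  r1←0xf8
2: · MOVPL
3: ✓ CMP  NZCV=1000
4: · ADDCS
5: ✓ MOVLT  r5←0x61

EXEC = [1,5]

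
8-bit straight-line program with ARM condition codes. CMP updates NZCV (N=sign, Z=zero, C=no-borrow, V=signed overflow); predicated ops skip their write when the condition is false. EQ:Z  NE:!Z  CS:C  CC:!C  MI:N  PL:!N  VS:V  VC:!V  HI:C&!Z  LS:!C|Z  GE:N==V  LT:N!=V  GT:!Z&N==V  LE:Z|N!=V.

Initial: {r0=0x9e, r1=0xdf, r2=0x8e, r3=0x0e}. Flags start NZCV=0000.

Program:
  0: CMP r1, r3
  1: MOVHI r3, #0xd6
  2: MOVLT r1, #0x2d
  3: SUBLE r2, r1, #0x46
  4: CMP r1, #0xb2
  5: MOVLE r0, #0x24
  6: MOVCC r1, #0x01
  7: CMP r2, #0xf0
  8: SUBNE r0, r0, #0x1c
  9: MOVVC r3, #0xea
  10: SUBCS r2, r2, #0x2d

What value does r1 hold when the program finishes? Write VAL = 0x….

0: ✓ CMP  NZCV=1010
1: ✓ MOVHI  r3←0xd6
2: ✓ MOVLT  r1←0x2d
3: ✓ SUBLE  r2←0xe7
4: ✓ CMP  NZCV=0000
5: · MOVLE
6: ✓ MOVCC  r1←0x01
7: ✓ CMP  NZCV=1000
8: ✓ SUBNE  r0←0x82
9: ✓ MOVVC  r3←0xea
10: · SUBCS

VAL = 0x01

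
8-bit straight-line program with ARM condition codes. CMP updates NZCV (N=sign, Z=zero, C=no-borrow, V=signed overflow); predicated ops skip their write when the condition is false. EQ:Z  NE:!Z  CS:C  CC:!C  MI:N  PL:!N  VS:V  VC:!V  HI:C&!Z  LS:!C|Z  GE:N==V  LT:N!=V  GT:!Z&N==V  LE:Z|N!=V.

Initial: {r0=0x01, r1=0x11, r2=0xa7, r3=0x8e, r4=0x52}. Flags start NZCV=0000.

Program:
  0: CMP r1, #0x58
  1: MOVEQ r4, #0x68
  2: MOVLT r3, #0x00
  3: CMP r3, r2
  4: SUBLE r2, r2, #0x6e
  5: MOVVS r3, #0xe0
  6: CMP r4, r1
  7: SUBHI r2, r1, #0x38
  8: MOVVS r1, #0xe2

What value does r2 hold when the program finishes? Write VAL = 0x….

[0] flags=1000 → (cmp)
[1] flags=1000 EQ?F → skip
[2] flags=1000 LT?T → r3=0x00
[3] flags=0000 → (cmp)
[4] flags=0000 LE?F → skip
[5] flags=0000 VS?F → skip
[6] flags=0010 → (cmp)
[7] flags=0010 HI?T → r2=0xd9
[8] flags=0010 VS?F → skip

VAL = 0xd9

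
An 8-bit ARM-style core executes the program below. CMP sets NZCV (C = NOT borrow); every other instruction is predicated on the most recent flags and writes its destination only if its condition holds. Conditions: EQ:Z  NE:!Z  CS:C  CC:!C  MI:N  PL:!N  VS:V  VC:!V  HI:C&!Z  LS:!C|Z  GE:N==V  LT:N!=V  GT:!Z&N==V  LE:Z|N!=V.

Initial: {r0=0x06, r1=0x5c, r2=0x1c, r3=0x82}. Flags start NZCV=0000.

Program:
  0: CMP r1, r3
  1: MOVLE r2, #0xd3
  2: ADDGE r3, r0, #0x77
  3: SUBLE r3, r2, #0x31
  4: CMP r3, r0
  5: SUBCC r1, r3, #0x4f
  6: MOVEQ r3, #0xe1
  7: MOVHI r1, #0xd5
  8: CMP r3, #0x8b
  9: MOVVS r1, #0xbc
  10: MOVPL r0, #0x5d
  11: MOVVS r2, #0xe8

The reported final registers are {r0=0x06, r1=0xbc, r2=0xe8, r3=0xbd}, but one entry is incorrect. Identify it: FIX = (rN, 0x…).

[0] flags=1001 → (cmp)
[1] flags=1001 LE?F → skip
[2] flags=1001 GE?T → r3=0x7d
[3] flags=1001 LE?F → skip
[4] flags=0010 → (cmp)
[5] flags=0010 CC?F → skip
[6] flags=0010 EQ?F → skip
[7] flags=0010 HI?T → r1=0xd5
[8] flags=1001 → (cmp)
[9] flags=1001 VS?T → r1=0xbc
[10] flags=1001 PL?F → skip
[11] flags=1001 VS?T → r2=0xe8

FIX = (r3, 0x7d)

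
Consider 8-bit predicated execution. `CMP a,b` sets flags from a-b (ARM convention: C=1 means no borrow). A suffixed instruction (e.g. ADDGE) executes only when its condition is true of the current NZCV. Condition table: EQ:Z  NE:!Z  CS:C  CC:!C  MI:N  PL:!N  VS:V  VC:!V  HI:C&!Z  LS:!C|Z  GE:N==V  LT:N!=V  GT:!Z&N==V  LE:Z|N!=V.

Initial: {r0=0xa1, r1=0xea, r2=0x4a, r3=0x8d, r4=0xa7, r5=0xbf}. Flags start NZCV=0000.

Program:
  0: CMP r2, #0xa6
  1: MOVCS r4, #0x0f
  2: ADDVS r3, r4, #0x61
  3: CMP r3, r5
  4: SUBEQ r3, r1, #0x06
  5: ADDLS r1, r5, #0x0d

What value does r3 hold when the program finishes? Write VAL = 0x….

VAL = 0x08

0: ✓ CMP  NZCV=1001
1: · MOVCS
2: ✓ ADDVS  r3←0x08
3: ✓ CMP  NZCV=0000
4: · SUBEQ
5: ✓ ADDLS  r1←0xcc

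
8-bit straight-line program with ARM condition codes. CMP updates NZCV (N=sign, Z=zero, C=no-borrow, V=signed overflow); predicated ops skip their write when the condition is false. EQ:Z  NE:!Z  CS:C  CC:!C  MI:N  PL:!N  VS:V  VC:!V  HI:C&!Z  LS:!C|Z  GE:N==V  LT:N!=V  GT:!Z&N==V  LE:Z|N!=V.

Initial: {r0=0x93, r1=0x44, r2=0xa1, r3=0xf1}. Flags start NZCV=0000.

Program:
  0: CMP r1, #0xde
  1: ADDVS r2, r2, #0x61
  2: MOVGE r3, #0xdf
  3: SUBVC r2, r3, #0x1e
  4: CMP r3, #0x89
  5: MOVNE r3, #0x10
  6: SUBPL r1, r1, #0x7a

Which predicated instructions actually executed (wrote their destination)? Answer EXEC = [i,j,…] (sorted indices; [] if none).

EXEC = [2,3,5,6]

[0] flags=0000 → (cmp)
[1] flags=0000 VS?F → skip
[2] flags=0000 GE?T → r3=0xdf
[3] flags=0000 VC?T → r2=0xc1
[4] flags=0010 → (cmp)
[5] flags=0010 NE?T → r3=0x10
[6] flags=0010 PL?T → r1=0xca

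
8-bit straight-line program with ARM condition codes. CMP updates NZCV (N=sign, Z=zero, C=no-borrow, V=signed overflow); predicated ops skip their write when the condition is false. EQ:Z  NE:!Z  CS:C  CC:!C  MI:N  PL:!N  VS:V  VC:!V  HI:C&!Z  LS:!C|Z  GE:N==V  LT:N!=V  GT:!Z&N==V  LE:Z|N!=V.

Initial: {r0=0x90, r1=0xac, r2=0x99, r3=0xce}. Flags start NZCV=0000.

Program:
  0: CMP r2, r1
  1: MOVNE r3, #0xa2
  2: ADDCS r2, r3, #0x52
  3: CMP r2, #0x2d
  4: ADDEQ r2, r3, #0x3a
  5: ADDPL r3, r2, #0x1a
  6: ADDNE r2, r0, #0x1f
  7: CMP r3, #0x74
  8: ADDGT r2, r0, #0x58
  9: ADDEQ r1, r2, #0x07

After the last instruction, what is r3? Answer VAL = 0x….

0: ✓ CMP  NZCV=1000
1: ✓ MOVNE  r3←0xa2
2: · ADDCS
3: ✓ CMP  NZCV=0011
4: · ADDEQ
5: ✓ ADDPL  r3←0xb3
6: ✓ ADDNE  r2←0xaf
7: ✓ CMP  NZCV=0011
8: · ADDGT
9: · ADDEQ

VAL = 0xb3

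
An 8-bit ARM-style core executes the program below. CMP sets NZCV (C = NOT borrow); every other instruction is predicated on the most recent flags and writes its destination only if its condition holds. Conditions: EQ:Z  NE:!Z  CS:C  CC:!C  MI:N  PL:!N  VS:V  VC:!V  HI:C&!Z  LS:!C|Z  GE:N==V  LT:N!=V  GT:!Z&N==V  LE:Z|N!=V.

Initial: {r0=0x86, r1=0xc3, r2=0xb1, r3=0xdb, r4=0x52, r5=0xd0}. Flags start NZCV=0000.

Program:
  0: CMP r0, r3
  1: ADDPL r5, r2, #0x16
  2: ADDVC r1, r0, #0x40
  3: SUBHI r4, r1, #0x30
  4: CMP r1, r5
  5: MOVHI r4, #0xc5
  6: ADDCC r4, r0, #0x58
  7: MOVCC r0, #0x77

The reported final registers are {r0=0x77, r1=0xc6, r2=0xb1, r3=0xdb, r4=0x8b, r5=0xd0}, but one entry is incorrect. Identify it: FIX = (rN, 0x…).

FIX = (r4, 0xde)

0: ✓ CMP  NZCV=1000
1: · ADDPL
2: ✓ ADDVC  r1←0xc6
3: · SUBHI
4: ✓ CMP  NZCV=1000
5: · MOVHI
6: ✓ ADDCC  r4←0xde
7: ✓ MOVCC  r0←0x77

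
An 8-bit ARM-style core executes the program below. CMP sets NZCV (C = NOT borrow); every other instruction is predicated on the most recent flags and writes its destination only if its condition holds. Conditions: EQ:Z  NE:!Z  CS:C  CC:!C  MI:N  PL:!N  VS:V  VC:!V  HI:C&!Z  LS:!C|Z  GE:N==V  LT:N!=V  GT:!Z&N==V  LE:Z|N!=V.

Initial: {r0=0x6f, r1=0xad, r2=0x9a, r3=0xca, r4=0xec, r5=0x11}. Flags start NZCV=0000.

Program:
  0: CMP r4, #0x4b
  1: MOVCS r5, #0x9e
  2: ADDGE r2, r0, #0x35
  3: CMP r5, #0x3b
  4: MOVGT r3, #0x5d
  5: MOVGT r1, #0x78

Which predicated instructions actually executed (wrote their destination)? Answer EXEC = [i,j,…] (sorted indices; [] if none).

0: ✓ CMP  NZCV=1010
1: ✓ MOVCS  r5←0x9e
2: · ADDGE
3: ✓ CMP  NZCV=0011
4: · MOVGT
5: · MOVGT

EXEC = [1]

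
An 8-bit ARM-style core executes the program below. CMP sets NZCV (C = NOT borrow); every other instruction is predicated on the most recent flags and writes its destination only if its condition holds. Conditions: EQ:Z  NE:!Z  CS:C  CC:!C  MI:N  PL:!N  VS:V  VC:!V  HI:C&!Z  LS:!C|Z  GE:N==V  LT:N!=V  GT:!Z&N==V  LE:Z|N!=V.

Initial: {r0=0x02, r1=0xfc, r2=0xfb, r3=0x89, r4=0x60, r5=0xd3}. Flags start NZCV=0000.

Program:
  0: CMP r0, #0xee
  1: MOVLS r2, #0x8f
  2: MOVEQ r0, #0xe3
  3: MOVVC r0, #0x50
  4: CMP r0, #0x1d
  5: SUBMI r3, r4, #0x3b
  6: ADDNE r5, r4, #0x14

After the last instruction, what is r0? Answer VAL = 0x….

VAL = 0x50

0: ✓ CMP  NZCV=0000
1: ✓ MOVLS  r2←0x8f
2: · MOVEQ
3: ✓ MOVVC  r0←0x50
4: ✓ CMP  NZCV=0010
5: · SUBMI
6: ✓ ADDNE  r5←0x74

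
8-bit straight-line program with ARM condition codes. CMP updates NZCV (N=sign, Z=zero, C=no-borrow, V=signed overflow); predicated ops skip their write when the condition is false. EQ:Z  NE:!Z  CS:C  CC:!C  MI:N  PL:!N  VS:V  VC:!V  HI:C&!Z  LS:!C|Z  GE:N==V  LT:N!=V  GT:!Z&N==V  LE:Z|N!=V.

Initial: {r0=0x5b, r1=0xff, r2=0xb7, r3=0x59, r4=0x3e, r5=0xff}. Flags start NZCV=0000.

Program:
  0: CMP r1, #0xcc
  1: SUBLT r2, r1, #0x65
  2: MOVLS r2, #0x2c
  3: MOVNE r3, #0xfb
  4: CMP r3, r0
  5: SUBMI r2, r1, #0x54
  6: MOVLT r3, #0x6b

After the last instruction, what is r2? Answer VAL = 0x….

0: ✓ CMP  NZCV=0010
1: · SUBLT
2: · MOVLS
3: ✓ MOVNE  r3←0xfb
4: ✓ CMP  NZCV=1010
5: ✓ SUBMI  r2←0xab
6: ✓ MOVLT  r3←0x6b

VAL = 0xab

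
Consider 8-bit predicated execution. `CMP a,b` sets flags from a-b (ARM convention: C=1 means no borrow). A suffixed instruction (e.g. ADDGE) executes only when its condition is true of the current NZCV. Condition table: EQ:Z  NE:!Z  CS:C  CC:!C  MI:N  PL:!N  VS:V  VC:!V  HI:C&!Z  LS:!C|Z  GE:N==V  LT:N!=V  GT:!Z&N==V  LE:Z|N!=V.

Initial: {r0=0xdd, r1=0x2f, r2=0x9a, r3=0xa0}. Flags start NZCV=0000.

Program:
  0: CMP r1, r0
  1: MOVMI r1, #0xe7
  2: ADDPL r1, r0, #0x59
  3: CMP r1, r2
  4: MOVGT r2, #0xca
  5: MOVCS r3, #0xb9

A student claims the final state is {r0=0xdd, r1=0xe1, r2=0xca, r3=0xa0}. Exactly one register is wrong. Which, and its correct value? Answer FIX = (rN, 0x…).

FIX = (r1, 0x36)

[0] flags=0000 → (cmp)
[1] flags=0000 MI?F → skip
[2] flags=0000 PL?T → r1=0x36
[3] flags=1001 → (cmp)
[4] flags=1001 GT?T → r2=0xca
[5] flags=1001 CS?F → skip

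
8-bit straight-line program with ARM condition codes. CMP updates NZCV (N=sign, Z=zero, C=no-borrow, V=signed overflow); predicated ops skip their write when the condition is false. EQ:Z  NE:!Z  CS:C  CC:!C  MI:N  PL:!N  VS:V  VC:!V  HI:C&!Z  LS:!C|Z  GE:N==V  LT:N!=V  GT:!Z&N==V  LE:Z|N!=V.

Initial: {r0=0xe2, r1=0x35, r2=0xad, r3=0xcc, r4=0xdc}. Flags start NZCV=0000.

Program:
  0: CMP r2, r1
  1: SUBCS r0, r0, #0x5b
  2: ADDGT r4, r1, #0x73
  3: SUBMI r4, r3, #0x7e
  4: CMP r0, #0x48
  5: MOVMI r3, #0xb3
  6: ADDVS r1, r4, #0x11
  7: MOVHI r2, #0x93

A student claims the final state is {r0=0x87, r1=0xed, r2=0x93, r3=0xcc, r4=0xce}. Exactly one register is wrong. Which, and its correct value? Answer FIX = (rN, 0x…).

FIX = (r4, 0xdc)

0: ✓ CMP  NZCV=0011
1: ✓ SUBCS  r0←0x87
2: · ADDGT
3: · SUBMI
4: ✓ CMP  NZCV=0011
5: · MOVMI
6: ✓ ADDVS  r1←0xed
7: ✓ MOVHI  r2←0x93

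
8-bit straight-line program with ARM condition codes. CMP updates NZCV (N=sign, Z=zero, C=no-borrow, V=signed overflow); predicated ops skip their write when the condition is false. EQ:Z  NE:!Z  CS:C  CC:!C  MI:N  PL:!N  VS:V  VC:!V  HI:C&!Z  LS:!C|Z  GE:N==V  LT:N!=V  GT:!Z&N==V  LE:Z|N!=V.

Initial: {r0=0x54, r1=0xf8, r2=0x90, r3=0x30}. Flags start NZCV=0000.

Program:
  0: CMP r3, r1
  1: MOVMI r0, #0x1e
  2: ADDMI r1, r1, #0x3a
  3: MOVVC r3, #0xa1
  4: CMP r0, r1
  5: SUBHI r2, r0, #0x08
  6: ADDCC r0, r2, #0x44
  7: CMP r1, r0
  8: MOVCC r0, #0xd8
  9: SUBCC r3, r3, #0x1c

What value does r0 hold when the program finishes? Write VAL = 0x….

0: ✓ CMP  NZCV=0000
1: · MOVMI
2: · ADDMI
3: ✓ MOVVC  r3←0xa1
4: ✓ CMP  NZCV=0000
5: · SUBHI
6: ✓ ADDCC  r0←0xd4
7: ✓ CMP  NZCV=0010
8: · MOVCC
9: · SUBCC

VAL = 0xd4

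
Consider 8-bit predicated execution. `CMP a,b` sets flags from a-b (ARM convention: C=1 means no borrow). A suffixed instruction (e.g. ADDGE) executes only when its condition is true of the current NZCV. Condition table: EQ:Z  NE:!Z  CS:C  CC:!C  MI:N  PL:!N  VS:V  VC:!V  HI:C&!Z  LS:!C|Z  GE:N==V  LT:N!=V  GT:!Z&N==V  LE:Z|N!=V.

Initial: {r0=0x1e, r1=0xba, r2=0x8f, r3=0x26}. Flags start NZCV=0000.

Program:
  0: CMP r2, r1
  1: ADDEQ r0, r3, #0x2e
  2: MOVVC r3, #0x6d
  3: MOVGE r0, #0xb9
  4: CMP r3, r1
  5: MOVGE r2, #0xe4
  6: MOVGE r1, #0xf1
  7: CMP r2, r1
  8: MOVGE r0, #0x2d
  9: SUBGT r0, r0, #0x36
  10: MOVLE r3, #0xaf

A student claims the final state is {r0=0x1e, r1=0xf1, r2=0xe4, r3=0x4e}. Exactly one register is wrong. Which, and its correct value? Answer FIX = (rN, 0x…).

0: ✓ CMP  NZCV=1000
1: · ADDEQ
2: ✓ MOVVC  r3←0x6d
3: · MOVGE
4: ✓ CMP  NZCV=1001
5: ✓ MOVGE  r2←0xe4
6: ✓ MOVGE  r1←0xf1
7: ✓ CMP  NZCV=1000
8: · MOVGE
9: · SUBGT
10: ✓ MOVLE  r3←0xaf

FIX = (r3, 0xaf)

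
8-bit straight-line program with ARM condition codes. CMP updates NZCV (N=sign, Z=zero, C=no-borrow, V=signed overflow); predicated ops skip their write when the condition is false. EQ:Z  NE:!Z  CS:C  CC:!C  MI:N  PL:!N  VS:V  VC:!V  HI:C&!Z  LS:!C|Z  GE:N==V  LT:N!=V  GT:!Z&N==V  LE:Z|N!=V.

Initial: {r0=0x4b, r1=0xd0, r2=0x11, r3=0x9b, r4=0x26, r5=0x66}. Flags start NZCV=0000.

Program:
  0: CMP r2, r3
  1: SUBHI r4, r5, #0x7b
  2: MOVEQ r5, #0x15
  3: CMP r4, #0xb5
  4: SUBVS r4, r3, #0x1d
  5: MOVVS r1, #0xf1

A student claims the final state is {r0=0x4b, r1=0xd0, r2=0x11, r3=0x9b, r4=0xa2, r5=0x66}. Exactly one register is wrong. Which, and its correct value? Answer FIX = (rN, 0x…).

0: ✓ CMP  NZCV=0000
1: · SUBHI
2: · MOVEQ
3: ✓ CMP  NZCV=0000
4: · SUBVS
5: · MOVVS

FIX = (r4, 0x26)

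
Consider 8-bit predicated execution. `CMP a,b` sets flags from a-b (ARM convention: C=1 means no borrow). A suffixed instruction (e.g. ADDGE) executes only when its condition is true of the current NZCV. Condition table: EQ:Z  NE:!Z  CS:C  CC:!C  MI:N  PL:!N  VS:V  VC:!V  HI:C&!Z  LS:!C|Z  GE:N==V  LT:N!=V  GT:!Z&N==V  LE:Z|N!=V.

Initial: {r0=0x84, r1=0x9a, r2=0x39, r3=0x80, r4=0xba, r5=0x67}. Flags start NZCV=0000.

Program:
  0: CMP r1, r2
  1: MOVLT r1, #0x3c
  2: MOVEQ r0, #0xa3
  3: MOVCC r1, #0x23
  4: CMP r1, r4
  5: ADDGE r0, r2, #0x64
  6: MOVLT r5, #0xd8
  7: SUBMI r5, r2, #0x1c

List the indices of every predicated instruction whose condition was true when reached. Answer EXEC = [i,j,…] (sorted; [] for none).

[0] flags=0011 → (cmp)
[1] flags=0011 LT?T → r1=0x3c
[2] flags=0011 EQ?F → skip
[3] flags=0011 CC?F → skip
[4] flags=1001 → (cmp)
[5] flags=1001 GE?T → r0=0x9d
[6] flags=1001 LT?F → skip
[7] flags=1001 MI?T → r5=0x1d

EXEC = [1,5,7]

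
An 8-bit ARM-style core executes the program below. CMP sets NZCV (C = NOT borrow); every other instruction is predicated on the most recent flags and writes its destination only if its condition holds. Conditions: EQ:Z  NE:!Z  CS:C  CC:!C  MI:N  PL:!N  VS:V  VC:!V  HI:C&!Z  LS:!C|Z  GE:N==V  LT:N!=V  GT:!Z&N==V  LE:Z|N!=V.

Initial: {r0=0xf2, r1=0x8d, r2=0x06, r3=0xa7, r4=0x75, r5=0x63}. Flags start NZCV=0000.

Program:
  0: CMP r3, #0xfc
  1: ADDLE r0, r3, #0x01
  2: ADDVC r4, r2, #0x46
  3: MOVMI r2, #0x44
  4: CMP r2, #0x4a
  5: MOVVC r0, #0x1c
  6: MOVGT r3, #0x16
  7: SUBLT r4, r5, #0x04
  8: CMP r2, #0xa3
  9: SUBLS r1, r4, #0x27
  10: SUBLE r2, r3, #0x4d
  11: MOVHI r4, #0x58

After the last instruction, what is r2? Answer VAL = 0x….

VAL = 0x44

[0] flags=1000 → (cmp)
[1] flags=1000 LE?T → r0=0xa8
[2] flags=1000 VC?T → r4=0x4c
[3] flags=1000 MI?T → r2=0x44
[4] flags=1000 → (cmp)
[5] flags=1000 VC?T → r0=0x1c
[6] flags=1000 GT?F → skip
[7] flags=1000 LT?T → r4=0x5f
[8] flags=1001 → (cmp)
[9] flags=1001 LS?T → r1=0x38
[10] flags=1001 LE?F → skip
[11] flags=1001 HI?F → skip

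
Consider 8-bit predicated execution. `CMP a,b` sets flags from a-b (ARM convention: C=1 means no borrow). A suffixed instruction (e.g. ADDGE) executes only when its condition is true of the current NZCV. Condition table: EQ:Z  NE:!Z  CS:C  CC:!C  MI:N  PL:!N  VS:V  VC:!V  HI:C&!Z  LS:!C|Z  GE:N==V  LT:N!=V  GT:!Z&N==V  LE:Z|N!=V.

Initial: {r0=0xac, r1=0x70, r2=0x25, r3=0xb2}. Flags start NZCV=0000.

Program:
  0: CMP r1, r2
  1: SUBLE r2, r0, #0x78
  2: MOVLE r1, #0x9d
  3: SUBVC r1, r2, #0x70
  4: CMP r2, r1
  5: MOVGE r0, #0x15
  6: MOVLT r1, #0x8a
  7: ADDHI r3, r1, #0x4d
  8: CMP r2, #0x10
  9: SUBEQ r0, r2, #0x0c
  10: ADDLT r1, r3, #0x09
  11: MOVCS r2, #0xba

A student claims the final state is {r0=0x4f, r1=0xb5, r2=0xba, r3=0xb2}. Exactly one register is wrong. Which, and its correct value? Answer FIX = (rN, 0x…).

FIX = (r0, 0x15)

[0] flags=0010 → (cmp)
[1] flags=0010 LE?F → skip
[2] flags=0010 LE?F → skip
[3] flags=0010 VC?T → r1=0xb5
[4] flags=0000 → (cmp)
[5] flags=0000 GE?T → r0=0x15
[6] flags=0000 LT?F → skip
[7] flags=0000 HI?F → skip
[8] flags=0010 → (cmp)
[9] flags=0010 EQ?F → skip
[10] flags=0010 LT?F → skip
[11] flags=0010 CS?T → r2=0xba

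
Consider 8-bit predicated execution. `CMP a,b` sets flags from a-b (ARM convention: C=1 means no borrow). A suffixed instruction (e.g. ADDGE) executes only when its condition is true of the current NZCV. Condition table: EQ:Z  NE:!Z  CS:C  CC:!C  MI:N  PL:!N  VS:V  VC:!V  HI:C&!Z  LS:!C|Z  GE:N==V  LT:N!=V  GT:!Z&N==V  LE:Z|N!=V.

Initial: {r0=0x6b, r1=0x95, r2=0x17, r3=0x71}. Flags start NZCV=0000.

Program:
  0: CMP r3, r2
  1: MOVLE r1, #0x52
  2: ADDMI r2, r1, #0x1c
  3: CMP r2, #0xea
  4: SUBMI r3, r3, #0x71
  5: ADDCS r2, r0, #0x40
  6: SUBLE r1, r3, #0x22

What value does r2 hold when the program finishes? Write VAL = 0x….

VAL = 0x17

[0] flags=0010 → (cmp)
[1] flags=0010 LE?F → skip
[2] flags=0010 MI?F → skip
[3] flags=0000 → (cmp)
[4] flags=0000 MI?F → skip
[5] flags=0000 CS?F → skip
[6] flags=0000 LE?F → skip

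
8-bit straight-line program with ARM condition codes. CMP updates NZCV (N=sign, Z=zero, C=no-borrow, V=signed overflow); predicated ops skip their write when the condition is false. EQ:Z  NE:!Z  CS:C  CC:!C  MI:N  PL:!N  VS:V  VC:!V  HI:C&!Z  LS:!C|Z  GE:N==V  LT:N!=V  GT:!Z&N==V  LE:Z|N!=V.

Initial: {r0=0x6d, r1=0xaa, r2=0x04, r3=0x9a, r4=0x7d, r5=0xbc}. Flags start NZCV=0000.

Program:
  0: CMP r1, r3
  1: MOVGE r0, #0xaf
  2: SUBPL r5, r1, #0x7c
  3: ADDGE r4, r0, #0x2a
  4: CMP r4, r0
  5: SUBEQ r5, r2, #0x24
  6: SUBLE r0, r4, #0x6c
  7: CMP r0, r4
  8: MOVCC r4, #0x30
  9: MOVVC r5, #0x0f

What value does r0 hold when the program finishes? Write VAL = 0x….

0: ✓ CMP  NZCV=0010
1: ✓ MOVGE  r0←0xaf
2: ✓ SUBPL  r5←0x2e
3: ✓ ADDGE  r4←0xd9
4: ✓ CMP  NZCV=0010
5: · SUBEQ
6: · SUBLE
7: ✓ CMP  NZCV=1000
8: ✓ MOVCC  r4←0x30
9: ✓ MOVVC  r5←0x0f

VAL = 0xaf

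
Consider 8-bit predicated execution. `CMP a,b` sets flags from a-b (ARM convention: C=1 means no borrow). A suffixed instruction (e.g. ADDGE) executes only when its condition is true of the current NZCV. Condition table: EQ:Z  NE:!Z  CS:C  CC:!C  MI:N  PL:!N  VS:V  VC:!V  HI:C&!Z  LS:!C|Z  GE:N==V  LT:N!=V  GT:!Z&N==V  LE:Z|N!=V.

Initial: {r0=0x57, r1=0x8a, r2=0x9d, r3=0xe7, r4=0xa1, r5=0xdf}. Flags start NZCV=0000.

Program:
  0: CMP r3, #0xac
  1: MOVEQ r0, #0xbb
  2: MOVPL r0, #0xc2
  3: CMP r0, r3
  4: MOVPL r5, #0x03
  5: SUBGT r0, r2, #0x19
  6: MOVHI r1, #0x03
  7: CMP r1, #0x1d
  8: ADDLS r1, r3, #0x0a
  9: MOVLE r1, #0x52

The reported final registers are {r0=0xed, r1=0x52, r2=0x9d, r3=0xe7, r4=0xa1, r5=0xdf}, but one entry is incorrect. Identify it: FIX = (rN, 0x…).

0: ✓ CMP  NZCV=0010
1: · MOVEQ
2: ✓ MOVPL  r0←0xc2
3: ✓ CMP  NZCV=1000
4: · MOVPL
5: · SUBGT
6: · MOVHI
7: ✓ CMP  NZCV=0011
8: · ADDLS
9: ✓ MOVLE  r1←0x52

FIX = (r0, 0xc2)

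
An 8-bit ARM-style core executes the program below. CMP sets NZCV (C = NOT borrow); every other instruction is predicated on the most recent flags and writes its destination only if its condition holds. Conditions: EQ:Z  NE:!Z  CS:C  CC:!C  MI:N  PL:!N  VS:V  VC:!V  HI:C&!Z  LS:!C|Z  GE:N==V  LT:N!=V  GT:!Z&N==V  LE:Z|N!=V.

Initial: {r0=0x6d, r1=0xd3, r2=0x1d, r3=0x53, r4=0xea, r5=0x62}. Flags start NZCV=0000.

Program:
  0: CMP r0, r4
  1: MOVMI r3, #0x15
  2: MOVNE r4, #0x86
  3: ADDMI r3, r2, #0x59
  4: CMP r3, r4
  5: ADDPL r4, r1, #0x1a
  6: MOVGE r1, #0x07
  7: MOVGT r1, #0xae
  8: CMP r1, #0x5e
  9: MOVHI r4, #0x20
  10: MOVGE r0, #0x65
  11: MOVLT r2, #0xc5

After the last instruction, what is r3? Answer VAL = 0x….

VAL = 0x76

0: ✓ CMP  NZCV=1001
1: ✓ MOVMI  r3←0x15
2: ✓ MOVNE  r4←0x86
3: ✓ ADDMI  r3←0x76
4: ✓ CMP  NZCV=1001
5: · ADDPL
6: ✓ MOVGE  r1←0x07
7: ✓ MOVGT  r1←0xae
8: ✓ CMP  NZCV=0011
9: ✓ MOVHI  r4←0x20
10: · MOVGE
11: ✓ MOVLT  r2←0xc5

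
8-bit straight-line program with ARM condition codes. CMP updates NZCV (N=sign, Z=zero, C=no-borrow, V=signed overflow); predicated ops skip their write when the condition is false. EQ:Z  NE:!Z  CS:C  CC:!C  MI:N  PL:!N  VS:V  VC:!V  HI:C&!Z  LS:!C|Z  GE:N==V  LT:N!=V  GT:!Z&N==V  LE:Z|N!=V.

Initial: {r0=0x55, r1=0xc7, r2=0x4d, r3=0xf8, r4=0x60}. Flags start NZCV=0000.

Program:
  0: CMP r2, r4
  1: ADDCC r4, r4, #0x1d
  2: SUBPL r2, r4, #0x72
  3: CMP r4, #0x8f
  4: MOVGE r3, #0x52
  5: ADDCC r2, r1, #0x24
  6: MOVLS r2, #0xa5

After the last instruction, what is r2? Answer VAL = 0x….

0: ✓ CMP  NZCV=1000
1: ✓ ADDCC  r4←0x7d
2: · SUBPL
3: ✓ CMP  NZCV=1001
4: ✓ MOVGE  r3←0x52
5: ✓ ADDCC  r2←0xeb
6: ✓ MOVLS  r2←0xa5

VAL = 0xa5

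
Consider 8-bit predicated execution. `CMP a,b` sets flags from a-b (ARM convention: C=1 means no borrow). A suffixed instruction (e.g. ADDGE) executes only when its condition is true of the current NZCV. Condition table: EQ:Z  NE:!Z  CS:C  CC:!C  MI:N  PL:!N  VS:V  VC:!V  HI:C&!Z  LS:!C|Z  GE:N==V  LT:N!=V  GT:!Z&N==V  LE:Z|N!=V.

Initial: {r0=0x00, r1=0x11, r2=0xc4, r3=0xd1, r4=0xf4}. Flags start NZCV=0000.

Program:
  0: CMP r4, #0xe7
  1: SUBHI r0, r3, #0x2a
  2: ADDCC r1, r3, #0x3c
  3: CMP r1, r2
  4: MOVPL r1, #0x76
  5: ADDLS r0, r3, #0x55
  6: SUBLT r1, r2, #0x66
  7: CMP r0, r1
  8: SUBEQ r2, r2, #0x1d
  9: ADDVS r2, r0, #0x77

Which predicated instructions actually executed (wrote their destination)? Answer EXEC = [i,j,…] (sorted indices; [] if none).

EXEC = [1,4,5]

[0] flags=0010 → (cmp)
[1] flags=0010 HI?T → r0=0xa7
[2] flags=0010 CC?F → skip
[3] flags=0000 → (cmp)
[4] flags=0000 PL?T → r1=0x76
[5] flags=0000 LS?T → r0=0x26
[6] flags=0000 LT?F → skip
[7] flags=1000 → (cmp)
[8] flags=1000 EQ?F → skip
[9] flags=1000 VS?F → skip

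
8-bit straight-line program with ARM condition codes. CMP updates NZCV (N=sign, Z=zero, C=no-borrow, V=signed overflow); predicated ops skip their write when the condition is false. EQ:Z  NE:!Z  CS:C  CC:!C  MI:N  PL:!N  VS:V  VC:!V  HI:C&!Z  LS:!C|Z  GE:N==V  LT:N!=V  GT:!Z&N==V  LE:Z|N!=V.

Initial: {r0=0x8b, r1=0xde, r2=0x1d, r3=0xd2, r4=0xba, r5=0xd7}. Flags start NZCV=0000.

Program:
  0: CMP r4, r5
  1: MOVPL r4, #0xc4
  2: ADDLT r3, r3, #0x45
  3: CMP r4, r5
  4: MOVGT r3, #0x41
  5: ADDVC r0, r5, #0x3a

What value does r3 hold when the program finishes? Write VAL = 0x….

VAL = 0x17

[0] flags=1000 → (cmp)
[1] flags=1000 PL?F → skip
[2] flags=1000 LT?T → r3=0x17
[3] flags=1000 → (cmp)
[4] flags=1000 GT?F → skip
[5] flags=1000 VC?T → r0=0x11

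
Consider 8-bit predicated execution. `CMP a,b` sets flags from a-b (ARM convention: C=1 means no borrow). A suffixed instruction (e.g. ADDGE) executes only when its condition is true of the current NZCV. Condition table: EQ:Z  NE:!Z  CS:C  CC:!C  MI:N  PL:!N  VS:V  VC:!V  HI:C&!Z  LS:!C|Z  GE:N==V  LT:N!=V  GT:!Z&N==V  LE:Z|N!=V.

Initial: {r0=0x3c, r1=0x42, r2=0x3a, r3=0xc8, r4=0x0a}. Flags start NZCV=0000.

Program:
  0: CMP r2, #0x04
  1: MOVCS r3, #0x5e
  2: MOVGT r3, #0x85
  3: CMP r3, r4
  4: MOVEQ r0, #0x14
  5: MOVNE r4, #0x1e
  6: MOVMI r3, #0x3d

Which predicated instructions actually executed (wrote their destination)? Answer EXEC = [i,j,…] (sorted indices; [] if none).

EXEC = [1,2,5]

[0] flags=0010 → (cmp)
[1] flags=0010 CS?T → r3=0x5e
[2] flags=0010 GT?T → r3=0x85
[3] flags=0011 → (cmp)
[4] flags=0011 EQ?F → skip
[5] flags=0011 NE?T → r4=0x1e
[6] flags=0011 MI?F → skip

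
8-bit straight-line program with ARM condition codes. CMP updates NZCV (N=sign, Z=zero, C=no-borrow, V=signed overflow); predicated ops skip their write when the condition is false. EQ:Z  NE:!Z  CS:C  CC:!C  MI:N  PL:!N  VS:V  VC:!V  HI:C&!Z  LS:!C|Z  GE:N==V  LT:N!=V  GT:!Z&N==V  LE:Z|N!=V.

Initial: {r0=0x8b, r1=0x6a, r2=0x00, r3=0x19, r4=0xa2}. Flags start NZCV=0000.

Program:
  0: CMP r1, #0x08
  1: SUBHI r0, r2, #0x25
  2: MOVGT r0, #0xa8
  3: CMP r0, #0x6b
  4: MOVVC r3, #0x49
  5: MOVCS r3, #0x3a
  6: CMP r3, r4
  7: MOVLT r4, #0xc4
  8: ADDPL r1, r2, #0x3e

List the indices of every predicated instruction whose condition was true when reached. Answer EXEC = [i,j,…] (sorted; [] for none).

0: ✓ CMP  NZCV=0010
1: ✓ SUBHI  r0←0xdb
2: ✓ MOVGT  r0←0xa8
3: ✓ CMP  NZCV=0011
4: · MOVVC
5: ✓ MOVCS  r3←0x3a
6: ✓ CMP  NZCV=1001
7: · MOVLT
8: · ADDPL

EXEC = [1,2,5]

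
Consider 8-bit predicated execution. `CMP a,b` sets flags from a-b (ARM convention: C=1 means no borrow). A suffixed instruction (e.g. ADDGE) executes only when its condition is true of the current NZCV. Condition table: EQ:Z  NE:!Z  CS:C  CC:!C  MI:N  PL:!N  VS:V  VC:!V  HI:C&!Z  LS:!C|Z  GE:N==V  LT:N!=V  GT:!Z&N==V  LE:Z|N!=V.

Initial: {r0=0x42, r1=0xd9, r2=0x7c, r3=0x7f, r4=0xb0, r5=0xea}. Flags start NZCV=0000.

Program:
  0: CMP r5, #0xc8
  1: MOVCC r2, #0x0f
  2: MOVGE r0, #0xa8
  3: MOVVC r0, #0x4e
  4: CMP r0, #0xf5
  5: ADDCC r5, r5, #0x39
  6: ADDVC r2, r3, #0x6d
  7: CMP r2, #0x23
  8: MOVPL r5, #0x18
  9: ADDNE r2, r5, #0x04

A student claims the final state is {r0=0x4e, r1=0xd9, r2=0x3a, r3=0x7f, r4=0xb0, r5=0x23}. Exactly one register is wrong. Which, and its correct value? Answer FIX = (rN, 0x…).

0: ✓ CMP  NZCV=0010
1: · MOVCC
2: ✓ MOVGE  r0←0xa8
3: ✓ MOVVC  r0←0x4e
4: ✓ CMP  NZCV=0000
5: ✓ ADDCC  r5←0x23
6: ✓ ADDVC  r2←0xec
7: ✓ CMP  NZCV=1010
8: · MOVPL
9: ✓ ADDNE  r2←0x27

FIX = (r2, 0x27)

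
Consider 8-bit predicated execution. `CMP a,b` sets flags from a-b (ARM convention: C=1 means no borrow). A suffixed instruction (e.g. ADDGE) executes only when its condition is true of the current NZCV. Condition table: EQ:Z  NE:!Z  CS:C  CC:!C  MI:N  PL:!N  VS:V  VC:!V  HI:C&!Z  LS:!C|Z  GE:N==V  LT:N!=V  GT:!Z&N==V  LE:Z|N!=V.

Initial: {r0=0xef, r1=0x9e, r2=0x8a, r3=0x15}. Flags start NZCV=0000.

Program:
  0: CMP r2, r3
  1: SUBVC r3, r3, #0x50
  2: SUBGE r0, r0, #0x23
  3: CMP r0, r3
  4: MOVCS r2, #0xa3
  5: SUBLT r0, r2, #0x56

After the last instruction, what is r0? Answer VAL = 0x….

[0] flags=0011 → (cmp)
[1] flags=0011 VC?F → skip
[2] flags=0011 GE?F → skip
[3] flags=1010 → (cmp)
[4] flags=1010 CS?T → r2=0xa3
[5] flags=1010 LT?T → r0=0x4d

VAL = 0x4d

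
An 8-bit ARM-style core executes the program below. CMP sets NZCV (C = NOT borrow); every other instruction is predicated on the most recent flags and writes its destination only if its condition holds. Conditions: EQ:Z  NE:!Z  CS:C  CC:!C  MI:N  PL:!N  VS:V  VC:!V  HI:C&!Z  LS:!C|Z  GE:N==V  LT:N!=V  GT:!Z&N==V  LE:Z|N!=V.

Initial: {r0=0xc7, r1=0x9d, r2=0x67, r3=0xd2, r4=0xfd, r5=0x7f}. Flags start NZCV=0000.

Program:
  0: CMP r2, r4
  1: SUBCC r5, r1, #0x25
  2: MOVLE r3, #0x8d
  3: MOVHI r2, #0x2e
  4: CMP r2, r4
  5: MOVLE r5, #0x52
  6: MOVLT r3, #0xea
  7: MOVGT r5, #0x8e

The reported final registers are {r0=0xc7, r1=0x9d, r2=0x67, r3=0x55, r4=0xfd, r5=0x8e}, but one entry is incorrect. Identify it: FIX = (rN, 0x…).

[0] flags=0000 → (cmp)
[1] flags=0000 CC?T → r5=0x78
[2] flags=0000 LE?F → skip
[3] flags=0000 HI?F → skip
[4] flags=0000 → (cmp)
[5] flags=0000 LE?F → skip
[6] flags=0000 LT?F → skip
[7] flags=0000 GT?T → r5=0x8e

FIX = (r3, 0xd2)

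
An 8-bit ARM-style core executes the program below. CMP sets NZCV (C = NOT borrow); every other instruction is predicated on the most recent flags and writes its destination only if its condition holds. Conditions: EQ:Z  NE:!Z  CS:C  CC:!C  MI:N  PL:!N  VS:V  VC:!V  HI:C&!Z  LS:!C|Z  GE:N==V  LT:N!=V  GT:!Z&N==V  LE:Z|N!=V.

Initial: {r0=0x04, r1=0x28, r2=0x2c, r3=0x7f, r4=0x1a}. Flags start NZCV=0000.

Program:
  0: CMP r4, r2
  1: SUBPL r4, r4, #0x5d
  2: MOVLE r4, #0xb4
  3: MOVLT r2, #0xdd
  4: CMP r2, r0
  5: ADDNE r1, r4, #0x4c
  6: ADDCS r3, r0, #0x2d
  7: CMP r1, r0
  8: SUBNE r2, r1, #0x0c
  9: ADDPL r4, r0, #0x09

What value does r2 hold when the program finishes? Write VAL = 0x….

0: ✓ CMP  NZCV=1000
1: · SUBPL
2: ✓ MOVLE  r4←0xb4
3: ✓ MOVLT  r2←0xdd
4: ✓ CMP  NZCV=1010
5: ✓ ADDNE  r1←0x00
6: ✓ ADDCS  r3←0x31
7: ✓ CMP  NZCV=1000
8: ✓ SUBNE  r2←0xf4
9: · ADDPL

VAL = 0xf4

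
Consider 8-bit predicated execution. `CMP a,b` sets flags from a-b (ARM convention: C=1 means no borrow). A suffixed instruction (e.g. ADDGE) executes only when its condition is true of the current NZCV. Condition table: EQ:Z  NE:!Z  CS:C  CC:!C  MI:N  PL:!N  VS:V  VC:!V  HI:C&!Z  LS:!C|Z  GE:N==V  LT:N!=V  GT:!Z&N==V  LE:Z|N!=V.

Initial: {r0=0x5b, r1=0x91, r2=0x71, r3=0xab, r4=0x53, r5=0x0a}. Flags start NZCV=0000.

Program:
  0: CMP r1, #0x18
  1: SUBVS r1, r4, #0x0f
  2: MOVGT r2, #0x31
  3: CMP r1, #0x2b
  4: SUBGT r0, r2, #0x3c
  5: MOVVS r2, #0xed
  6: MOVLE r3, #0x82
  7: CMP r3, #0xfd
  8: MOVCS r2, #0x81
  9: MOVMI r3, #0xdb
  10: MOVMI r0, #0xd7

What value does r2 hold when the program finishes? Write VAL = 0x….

VAL = 0x71

[0] flags=0011 → (cmp)
[1] flags=0011 VS?T → r1=0x44
[2] flags=0011 GT?F → skip
[3] flags=0010 → (cmp)
[4] flags=0010 GT?T → r0=0x35
[5] flags=0010 VS?F → skip
[6] flags=0010 LE?F → skip
[7] flags=1000 → (cmp)
[8] flags=1000 CS?F → skip
[9] flags=1000 MI?T → r3=0xdb
[10] flags=1000 MI?T → r0=0xd7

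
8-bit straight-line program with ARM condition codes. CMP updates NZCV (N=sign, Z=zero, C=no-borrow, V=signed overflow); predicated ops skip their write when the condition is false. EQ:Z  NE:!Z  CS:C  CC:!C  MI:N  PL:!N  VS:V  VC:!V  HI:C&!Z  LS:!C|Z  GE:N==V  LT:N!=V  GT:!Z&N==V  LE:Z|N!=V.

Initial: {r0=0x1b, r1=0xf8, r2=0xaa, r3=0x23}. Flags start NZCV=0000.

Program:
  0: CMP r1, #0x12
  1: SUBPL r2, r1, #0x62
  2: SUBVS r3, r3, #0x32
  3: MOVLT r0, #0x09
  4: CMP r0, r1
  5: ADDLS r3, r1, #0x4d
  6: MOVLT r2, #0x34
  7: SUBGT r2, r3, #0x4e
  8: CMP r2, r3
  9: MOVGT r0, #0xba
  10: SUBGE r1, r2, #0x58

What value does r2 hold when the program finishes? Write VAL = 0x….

0: ✓ CMP  NZCV=1010
1: · SUBPL
2: · SUBVS
3: ✓ MOVLT  r0←0x09
4: ✓ CMP  NZCV=0000
5: ✓ ADDLS  r3←0x45
6: · MOVLT
7: ✓ SUBGT  r2←0xf7
8: ✓ CMP  NZCV=1010
9: · MOVGT
10: · SUBGE

VAL = 0xf7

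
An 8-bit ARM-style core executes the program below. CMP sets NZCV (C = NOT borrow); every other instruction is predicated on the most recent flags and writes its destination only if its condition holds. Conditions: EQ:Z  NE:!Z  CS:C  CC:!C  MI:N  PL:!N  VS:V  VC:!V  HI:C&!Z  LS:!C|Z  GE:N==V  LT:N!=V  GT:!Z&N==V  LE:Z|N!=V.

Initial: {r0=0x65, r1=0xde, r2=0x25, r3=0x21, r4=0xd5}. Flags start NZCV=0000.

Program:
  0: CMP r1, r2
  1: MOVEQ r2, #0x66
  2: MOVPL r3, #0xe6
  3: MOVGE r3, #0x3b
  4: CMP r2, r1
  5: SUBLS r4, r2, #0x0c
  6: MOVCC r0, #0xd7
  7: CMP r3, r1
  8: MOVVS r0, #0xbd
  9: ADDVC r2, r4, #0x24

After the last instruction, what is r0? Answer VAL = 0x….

0: ✓ CMP  NZCV=1010
1: · MOVEQ
2: · MOVPL
3: · MOVGE
4: ✓ CMP  NZCV=0000
5: ✓ SUBLS  r4←0x19
6: ✓ MOVCC  r0←0xd7
7: ✓ CMP  NZCV=0000
8: · MOVVS
9: ✓ ADDVC  r2←0x3d

VAL = 0xd7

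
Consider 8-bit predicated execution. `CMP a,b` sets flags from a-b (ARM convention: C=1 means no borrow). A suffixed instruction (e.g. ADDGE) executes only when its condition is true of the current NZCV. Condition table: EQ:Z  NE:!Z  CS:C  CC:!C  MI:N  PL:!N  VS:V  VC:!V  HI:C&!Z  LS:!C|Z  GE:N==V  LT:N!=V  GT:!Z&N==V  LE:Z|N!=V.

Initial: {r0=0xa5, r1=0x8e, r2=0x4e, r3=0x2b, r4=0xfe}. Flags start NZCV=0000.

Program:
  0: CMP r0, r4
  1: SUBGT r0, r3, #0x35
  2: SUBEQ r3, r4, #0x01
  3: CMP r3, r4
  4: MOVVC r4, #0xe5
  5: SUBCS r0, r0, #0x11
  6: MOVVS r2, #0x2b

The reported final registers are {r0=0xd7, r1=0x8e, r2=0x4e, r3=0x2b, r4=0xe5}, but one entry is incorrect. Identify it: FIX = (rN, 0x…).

[0] flags=1000 → (cmp)
[1] flags=1000 GT?F → skip
[2] flags=1000 EQ?F → skip
[3] flags=0000 → (cmp)
[4] flags=0000 VC?T → r4=0xe5
[5] flags=0000 CS?F → skip
[6] flags=0000 VS?F → skip

FIX = (r0, 0xa5)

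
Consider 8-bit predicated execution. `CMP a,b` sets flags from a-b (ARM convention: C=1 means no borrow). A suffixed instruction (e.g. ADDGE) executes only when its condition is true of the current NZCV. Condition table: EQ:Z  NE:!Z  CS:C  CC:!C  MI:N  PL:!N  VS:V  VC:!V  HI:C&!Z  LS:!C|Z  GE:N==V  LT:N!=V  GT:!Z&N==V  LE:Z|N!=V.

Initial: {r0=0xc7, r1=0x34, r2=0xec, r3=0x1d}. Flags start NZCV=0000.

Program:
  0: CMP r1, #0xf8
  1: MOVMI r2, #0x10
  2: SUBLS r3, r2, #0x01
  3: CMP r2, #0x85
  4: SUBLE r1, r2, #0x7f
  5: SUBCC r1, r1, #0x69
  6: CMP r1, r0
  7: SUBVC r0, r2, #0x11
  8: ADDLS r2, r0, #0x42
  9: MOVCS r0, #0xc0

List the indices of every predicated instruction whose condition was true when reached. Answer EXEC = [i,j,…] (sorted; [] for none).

0: ✓ CMP  NZCV=0000
1: · MOVMI
2: ✓ SUBLS  r3←0xeb
3: ✓ CMP  NZCV=0010
4: · SUBLE
5: · SUBCC
6: ✓ CMP  NZCV=0000
7: ✓ SUBVC  r0←0xdb
8: ✓ ADDLS  r2←0x1d
9: · MOVCS

EXEC = [2,7,8]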